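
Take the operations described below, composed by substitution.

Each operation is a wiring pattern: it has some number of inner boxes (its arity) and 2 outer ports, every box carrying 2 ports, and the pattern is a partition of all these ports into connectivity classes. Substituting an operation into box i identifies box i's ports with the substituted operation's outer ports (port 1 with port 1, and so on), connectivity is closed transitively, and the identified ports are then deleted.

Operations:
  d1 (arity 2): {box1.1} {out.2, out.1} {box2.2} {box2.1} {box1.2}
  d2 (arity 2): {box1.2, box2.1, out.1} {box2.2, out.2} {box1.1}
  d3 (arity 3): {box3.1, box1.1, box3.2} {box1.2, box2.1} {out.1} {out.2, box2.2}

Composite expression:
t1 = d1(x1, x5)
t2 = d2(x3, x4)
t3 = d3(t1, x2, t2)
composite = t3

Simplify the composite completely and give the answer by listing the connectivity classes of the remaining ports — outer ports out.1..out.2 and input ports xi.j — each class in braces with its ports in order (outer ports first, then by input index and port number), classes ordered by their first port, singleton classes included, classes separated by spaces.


{out.1} {out.2, x2.2} {x1.1} {x1.2} {x2.1, x3.2, x4.1, x4.2} {x3.1} {x5.1} {x5.2}

Treat the ports identified at d3 as solder joints: merge, then drop.
stage d1: inputs (x1, x5), connectivity {out.1, out.2} {x1.1} {x1.2} {x5.1} {x5.2}, out.j its boundary
stage d2: inputs (x3, x4), connectivity {out.1, x3.2, x4.1} {out.2, x4.2} {x3.1}, out.j its boundary
stage d3: inputs (x1, x5, x2, x3, x4), connectivity {out.1} {out.2, x2.2} {x1.1} {x1.2} {x2.1, x3.2, x4.1, x4.2} {x3.1} {x5.1} {x5.2}, out.j its boundary


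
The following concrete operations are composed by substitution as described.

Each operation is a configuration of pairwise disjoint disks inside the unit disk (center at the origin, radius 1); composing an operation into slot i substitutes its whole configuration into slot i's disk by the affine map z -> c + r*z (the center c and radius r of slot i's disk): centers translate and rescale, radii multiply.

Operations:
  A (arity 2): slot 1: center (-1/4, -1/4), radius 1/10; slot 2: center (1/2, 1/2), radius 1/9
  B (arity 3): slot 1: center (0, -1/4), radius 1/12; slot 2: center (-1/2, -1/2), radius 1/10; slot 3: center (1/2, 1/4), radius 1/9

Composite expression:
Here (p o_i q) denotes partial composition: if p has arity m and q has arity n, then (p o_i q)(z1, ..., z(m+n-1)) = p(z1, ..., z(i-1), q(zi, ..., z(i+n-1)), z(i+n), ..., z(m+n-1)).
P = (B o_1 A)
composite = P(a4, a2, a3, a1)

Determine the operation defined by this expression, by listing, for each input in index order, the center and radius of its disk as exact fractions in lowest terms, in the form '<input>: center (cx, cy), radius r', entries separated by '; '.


Affine substitution under B: radii multiply and a-centers shift.
for a4, the 2-step affine chain lands on center (-1/48, -13/48), radius 1/120
for a2, the 2-step affine chain lands on center (1/24, -5/24), radius 1/108
for a3, the 1-step affine chain lands on center (-1/2, -1/2), radius 1/10
for a1, the 1-step affine chain lands on center (1/2, 1/4), radius 1/9

a1: center (1/2, 1/4), radius 1/9; a2: center (1/24, -5/24), radius 1/108; a3: center (-1/2, -1/2), radius 1/10; a4: center (-1/48, -13/48), radius 1/120


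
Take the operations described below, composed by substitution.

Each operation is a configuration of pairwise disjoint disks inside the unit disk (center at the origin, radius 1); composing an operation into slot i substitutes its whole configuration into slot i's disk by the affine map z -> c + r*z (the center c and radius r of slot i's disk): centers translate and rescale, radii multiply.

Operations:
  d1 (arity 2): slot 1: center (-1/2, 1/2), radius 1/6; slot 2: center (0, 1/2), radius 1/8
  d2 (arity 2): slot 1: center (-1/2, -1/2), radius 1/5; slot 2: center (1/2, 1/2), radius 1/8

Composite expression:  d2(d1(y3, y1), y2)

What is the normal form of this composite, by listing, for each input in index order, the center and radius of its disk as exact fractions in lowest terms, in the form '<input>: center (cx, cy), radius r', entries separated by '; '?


Nesting under d2 composes maps z -> c + r*z down each y-path.
for y3, the 2-step affine chain lands on center (-3/5, -2/5), radius 1/30
for y1, the 2-step affine chain lands on center (-1/2, -2/5), radius 1/40
for y2, the 1-step affine chain lands on center (1/2, 1/2), radius 1/8

y1: center (-1/2, -2/5), radius 1/40; y2: center (1/2, 1/2), radius 1/8; y3: center (-3/5, -2/5), radius 1/30


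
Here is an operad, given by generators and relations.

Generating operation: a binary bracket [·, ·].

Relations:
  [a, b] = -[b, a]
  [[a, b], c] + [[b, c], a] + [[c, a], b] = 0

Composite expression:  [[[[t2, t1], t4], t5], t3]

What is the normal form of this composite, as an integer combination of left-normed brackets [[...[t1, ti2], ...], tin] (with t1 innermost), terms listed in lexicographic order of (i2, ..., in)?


In the tensor algebra, words opening t1 carry the t1-anchored form.
Composite bracket: [[[[t2, t1], t4], t5], t3]
Under [a, b] = ab - ba we get 16 signed associative words (2^4 = 16).
Keep just the words that open with t1:
  from t1t2t4t5t3, sign -1: term -[[[[t1, t2], t4], t5], t3]

-[[[[t1, t2], t4], t5], t3]


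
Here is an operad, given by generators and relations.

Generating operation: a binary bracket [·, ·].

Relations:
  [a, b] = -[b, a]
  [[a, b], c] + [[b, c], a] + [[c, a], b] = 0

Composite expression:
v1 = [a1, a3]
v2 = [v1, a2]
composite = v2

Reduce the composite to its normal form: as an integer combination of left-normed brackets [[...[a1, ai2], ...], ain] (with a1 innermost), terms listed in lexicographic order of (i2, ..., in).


[[a1, a3], a2]

Left-normed coefficients sit on the a1-initial expansion words.
Composite bracket: [[a1, a3], a2]
Under [a, b] = ab - ba we get 4 signed associative words (2^2 = 4).
Keep just the words that open with a1:
  word a1a3a2 has sign +1, contributing +[[a1, a3], a2]


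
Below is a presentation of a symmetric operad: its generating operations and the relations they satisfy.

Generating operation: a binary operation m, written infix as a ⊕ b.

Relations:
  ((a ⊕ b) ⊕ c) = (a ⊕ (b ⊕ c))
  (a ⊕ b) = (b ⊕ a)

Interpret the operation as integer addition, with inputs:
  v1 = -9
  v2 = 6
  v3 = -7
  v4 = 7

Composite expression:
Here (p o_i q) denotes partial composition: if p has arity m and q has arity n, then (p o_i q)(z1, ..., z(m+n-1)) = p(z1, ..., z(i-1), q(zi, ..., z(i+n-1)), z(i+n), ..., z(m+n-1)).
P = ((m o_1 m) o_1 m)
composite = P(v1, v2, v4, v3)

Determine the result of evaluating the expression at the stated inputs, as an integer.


(v1 ⊕ v2) = -3
((v1 ⊕ v2) ⊕ v4) = 4
(((v1 ⊕ v2) ⊕ v4) ⊕ v3) = -3

-3


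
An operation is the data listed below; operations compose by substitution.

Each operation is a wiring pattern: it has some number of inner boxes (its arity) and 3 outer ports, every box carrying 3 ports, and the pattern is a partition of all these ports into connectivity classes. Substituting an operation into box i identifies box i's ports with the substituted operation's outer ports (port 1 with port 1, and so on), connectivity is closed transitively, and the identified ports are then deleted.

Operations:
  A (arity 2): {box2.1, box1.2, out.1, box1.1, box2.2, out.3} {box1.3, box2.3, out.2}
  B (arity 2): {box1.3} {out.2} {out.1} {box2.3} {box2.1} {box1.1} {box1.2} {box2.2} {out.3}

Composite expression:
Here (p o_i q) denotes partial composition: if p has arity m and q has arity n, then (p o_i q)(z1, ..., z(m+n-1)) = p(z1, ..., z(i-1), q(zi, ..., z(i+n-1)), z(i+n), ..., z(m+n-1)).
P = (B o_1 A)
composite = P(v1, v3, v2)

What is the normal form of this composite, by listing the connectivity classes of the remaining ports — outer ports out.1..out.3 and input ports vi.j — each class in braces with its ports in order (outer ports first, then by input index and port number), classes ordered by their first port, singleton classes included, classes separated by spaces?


{out.1} {out.2} {out.3} {v1.1, v1.2, v3.1, v3.2} {v1.3, v3.3} {v2.1} {v2.2} {v2.3}

Two ports join when wires chain via B-identified ports.
stage A: inputs (v1, v3), connectivity {out.1, out.3, v1.1, v1.2, v3.1, v3.2} {out.2, v1.3, v3.3}, out.j its boundary
stage B: inputs (v1, v3, v2), connectivity {out.1} {out.2} {out.3} {v1.1, v1.2, v3.1, v3.2} {v1.3, v3.3} {v2.1} {v2.2} {v2.3}, out.j its boundary


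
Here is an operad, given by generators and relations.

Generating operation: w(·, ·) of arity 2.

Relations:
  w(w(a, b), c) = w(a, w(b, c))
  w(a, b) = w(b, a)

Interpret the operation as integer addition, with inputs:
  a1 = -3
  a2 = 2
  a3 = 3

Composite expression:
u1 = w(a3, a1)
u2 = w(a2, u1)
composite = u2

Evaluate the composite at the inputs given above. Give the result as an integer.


2

w(a3, a1) = 0
w(a2, w(a3, a1)) = 2


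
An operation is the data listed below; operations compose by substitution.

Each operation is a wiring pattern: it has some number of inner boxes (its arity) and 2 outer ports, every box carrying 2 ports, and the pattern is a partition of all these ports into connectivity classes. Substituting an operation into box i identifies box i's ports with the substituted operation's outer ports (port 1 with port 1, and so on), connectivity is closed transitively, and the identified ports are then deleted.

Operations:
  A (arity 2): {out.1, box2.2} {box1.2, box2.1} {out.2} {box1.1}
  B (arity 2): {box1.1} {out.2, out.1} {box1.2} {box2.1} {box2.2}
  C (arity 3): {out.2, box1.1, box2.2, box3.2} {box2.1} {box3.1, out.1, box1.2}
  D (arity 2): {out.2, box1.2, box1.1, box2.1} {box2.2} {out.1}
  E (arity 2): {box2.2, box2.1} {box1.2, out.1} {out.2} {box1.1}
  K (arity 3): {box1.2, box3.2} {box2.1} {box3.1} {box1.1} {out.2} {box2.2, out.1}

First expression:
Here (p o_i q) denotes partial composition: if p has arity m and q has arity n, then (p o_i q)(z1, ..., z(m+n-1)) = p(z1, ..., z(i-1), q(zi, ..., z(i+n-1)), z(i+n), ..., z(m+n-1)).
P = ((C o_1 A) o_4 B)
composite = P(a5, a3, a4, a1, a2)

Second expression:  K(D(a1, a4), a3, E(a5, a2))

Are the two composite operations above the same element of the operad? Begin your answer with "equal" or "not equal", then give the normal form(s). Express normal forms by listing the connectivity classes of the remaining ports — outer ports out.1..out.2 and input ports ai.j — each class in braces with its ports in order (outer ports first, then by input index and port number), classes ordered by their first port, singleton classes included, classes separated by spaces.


not equal: they reduce to {out.1, out.2, a3.2, a4.2} {a1.1} {a1.2} {a2.1} {a2.2} {a3.1, a5.2} {a4.1} {a5.1} and {out.1, a3.2} {out.2} {a1.1, a1.2, a4.1} {a2.1, a2.2} {a3.1} {a4.2} {a5.1} {a5.2}

The first composite normalizes to {out.1, out.2, a3.2, a4.2} {a1.1} {a1.2} {a2.1} {a2.2} {a3.1, a5.2} {a4.1} {a5.1}
The second composite normalizes to {out.1, a3.2} {out.2} {a1.1, a1.2, a4.1} {a2.1, a2.2} {a3.1} {a4.2} {a5.1} {a5.2}
Distinct normal forms: not equal.


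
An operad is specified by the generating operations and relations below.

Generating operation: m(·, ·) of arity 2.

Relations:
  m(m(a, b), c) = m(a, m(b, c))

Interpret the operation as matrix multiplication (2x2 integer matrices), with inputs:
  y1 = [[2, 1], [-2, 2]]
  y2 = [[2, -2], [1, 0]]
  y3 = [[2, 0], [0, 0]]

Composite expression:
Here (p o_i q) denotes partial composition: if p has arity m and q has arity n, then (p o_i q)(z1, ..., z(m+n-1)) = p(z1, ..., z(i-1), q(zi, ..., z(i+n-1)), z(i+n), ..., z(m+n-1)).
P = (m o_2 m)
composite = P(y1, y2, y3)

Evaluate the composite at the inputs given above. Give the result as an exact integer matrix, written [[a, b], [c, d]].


[[10, 0], [-4, 0]]

m(y2, y3) = [[4, 0], [2, 0]]
m(y1, m(y2, y3)) = [[10, 0], [-4, 0]]


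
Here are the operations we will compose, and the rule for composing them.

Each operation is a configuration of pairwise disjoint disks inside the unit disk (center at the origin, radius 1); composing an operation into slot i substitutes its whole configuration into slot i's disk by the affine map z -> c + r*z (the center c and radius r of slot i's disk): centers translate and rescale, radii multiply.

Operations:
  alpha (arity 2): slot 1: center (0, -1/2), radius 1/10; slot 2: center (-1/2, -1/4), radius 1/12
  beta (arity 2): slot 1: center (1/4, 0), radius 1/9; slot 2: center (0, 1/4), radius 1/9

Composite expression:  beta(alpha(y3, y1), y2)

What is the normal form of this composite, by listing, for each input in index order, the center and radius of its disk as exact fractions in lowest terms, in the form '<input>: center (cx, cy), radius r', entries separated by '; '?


y1: center (7/36, -1/36), radius 1/108; y2: center (0, 1/4), radius 1/9; y3: center (1/4, -1/18), radius 1/90

Affine substitution under beta: radii multiply and y-centers shift.
y3 passes through 2 substitutions, ending at center (1/4, -1/18), radius 1/90
y1 passes through 2 substitutions, ending at center (7/36, -1/36), radius 1/108
y2 passes through 1 substitution, ending at center (0, 1/4), radius 1/9


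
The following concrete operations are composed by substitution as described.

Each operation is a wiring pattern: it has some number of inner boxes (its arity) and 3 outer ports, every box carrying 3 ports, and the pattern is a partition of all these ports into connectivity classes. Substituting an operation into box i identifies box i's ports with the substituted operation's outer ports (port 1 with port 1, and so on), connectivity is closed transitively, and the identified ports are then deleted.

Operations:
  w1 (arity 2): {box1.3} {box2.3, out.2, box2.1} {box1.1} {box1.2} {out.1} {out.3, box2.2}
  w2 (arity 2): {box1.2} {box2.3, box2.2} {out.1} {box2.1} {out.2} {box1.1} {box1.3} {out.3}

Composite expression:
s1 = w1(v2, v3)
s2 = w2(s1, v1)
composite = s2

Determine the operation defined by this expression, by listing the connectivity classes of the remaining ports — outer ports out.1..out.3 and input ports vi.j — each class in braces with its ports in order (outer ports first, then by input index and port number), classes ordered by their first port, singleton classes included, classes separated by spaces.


{out.1} {out.2} {out.3} {v1.1} {v1.2, v1.3} {v2.1} {v2.2} {v2.3} {v3.1, v3.3} {v3.2}

Substituting into w2 glues patterns; closure does the rest.
w1 over (v2, v3) gives {out.1} {out.2, v3.1, v3.3} {out.3, v3.2} {v2.1} {v2.2} {v2.3}, out.j being that stage's outer ports
w2 over (v2, v3, v1) gives {out.1} {out.2} {out.3} {v1.1} {v1.2, v1.3} {v2.1} {v2.2} {v2.3} {v3.1, v3.3} {v3.2}, out.j being that stage's outer ports


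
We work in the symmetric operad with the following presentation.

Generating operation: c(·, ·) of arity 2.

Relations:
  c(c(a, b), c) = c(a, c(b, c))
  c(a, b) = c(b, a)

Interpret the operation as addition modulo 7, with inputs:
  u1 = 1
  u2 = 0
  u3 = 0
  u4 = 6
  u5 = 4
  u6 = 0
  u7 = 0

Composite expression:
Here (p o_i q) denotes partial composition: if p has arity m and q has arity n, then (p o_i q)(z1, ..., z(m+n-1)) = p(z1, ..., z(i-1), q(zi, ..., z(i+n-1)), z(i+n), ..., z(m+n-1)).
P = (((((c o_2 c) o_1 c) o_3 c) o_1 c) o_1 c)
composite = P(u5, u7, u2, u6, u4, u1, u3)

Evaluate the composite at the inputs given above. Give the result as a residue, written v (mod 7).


4 (mod 7)

c(u5, u7) = 4
c(c(u5, u7), u2) = 4
c(c(c(u5, u7), u2), u6) = 4
c(u4, u1) = 0
c(c(u4, u1), u3) = 0
c(c(c(c(u5, u7), u2), u6), c(c(u4, u1), u3)) = 4


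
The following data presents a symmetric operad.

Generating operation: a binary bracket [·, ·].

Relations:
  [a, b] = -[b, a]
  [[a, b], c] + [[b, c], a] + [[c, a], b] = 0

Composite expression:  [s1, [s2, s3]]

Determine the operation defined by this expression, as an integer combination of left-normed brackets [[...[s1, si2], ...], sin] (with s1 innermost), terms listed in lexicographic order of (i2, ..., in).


[[s1, s2], s3] - [[s1, s3], s2]

Antisymmetry and Jacobi reduce to s1-anchored left-normed brackets.
Composite bracket: [s1, [s2, s3]]
The bracket unfolds into 4 signed words via [a, b] = ab - ba (2^2 = 4).
Words beginning with s1 determine it all:
  s1s2s3 appears with sign +1, giving the term +[[s1, s2], s3]
  s1s3s2 appears with sign -1, giving the term -[[s1, s3], s2]


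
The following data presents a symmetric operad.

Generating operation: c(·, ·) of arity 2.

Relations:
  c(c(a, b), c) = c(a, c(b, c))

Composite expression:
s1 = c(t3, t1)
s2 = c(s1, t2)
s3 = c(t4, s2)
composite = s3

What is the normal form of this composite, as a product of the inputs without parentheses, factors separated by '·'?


t4 · t3 · t1 · t2

Associativity of c dissolves the nesting; only the t-input order survives.
c(t3, t1) reduces to t3 · t1
c(c(t3, t1), t2) reduces to t3 · t1 · t2
c(t4, c(c(t3, t1), t2)) reduces to t4 · t3 · t1 · t2


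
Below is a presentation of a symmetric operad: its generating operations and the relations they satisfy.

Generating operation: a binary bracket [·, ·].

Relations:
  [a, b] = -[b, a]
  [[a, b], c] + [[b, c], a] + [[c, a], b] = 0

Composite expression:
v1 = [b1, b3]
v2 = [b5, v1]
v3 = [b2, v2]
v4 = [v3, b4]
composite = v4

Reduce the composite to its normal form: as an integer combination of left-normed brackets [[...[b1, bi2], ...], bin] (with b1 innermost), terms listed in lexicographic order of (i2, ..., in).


[[[[b1, b3], b5], b2], b4]

Expand each bracket as ab - ba; the b1-initial words give the coefficients.
Composite bracket: [[b2, [b5, [b1, b3]]], b4]
Under [a, b] = ab - ba we get 16 signed associative words (2^4 = 16).
Coefficients come from the b1-initial words:
  word b1b3b5b2b4 has sign +1, contributing +[[[[b1, b3], b5], b2], b4]


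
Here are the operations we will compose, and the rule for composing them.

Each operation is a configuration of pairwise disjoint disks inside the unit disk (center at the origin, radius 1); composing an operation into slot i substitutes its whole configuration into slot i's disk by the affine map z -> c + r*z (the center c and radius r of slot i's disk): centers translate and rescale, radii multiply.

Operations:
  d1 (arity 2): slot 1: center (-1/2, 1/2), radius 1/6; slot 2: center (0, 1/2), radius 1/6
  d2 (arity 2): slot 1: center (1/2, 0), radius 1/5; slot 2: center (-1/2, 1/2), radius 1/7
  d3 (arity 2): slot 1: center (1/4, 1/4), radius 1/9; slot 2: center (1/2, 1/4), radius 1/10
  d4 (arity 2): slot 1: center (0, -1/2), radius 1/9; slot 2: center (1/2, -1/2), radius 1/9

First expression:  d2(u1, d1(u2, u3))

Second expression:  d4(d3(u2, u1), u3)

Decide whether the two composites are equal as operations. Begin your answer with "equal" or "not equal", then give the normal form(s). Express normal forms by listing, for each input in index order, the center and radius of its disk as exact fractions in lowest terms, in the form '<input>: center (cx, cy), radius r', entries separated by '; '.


not equal; the first gives u1: center (1/2, 0), radius 1/5; u2: center (-4/7, 4/7), radius 1/42; u3: center (-1/2, 4/7), radius 1/42 and the second u1: center (1/18, -17/36), radius 1/90; u2: center (1/36, -17/36), radius 1/81; u3: center (1/2, -1/2), radius 1/9

The first expression, normalized: u1: center (1/2, 0), radius 1/5; u2: center (-4/7, 4/7), radius 1/42; u3: center (-1/2, 4/7), radius 1/42
The second expression, normalized: u1: center (1/18, -17/36), radius 1/90; u2: center (1/36, -17/36), radius 1/81; u3: center (1/2, -1/2), radius 1/9
No match — not equal.


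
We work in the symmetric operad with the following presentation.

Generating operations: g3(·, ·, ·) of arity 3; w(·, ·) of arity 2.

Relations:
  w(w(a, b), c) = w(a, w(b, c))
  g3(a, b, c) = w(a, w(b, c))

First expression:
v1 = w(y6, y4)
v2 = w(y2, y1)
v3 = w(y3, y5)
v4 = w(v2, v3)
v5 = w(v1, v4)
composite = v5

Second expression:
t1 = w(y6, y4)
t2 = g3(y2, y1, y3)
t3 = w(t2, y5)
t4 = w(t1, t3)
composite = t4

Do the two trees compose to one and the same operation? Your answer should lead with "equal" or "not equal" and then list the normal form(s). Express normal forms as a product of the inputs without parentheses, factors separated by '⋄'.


equal — both sides give y6 ⋄ y4 ⋄ y2 ⋄ y1 ⋄ y3 ⋄ y5


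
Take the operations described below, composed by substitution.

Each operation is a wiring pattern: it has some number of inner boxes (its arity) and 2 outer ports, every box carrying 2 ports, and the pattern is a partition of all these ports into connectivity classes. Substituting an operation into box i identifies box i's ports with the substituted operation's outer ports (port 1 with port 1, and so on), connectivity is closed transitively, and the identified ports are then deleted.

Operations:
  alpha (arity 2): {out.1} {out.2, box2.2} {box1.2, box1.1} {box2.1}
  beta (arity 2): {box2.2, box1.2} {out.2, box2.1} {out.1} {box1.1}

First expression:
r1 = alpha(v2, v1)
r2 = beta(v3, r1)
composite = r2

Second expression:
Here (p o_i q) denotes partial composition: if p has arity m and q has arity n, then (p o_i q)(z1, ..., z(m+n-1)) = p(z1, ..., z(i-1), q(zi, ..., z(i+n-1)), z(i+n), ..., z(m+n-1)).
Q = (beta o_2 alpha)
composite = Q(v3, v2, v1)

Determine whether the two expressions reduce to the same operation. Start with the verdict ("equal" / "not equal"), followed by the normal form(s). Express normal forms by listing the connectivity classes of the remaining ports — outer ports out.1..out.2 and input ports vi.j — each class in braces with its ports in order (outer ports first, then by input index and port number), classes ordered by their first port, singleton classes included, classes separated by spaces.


Reducing the first expression gives {out.1} {out.2} {v1.1} {v1.2, v3.2} {v2.1, v2.2} {v3.1}
Reducing the second expression gives {out.1} {out.2} {v1.1} {v1.2, v3.2} {v2.1, v2.2} {v3.1}
Both agree, so they are equal.

equal — both sides give {out.1} {out.2} {v1.1} {v1.2, v3.2} {v2.1, v2.2} {v3.1}


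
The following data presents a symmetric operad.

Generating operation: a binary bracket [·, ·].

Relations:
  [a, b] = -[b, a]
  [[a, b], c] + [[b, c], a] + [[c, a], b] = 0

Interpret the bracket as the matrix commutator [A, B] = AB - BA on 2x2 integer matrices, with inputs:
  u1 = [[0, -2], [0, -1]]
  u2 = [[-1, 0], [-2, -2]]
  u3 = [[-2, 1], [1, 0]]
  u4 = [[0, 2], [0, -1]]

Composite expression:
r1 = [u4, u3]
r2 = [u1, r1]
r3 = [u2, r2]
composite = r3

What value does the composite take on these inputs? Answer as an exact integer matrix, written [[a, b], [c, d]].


[[26, 13], [-9, -26]]


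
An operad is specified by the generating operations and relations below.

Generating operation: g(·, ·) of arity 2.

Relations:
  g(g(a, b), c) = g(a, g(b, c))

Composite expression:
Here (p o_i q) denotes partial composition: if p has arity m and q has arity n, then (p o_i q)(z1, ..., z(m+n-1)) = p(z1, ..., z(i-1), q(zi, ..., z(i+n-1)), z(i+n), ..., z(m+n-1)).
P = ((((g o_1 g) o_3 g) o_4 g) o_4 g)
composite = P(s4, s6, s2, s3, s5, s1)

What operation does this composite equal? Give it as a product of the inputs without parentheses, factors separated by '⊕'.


s4 ⊕ s6 ⊕ s2 ⊕ s3 ⊕ s5 ⊕ s1

All parenthesizations of g agree; list the s-inputs left to right.
g(s4, s6) collapses to s4 ⊕ s6
g(s3, s5) collapses to s3 ⊕ s5
g(g(s3, s5), s1) collapses to s3 ⊕ s5 ⊕ s1
g(s2, g(g(s3, s5), s1)) collapses to s2 ⊕ s3 ⊕ s5 ⊕ s1
g(g(s4, s6), g(s2, g(g(s3, s5), s1))) collapses to s4 ⊕ s6 ⊕ s2 ⊕ s3 ⊕ s5 ⊕ s1


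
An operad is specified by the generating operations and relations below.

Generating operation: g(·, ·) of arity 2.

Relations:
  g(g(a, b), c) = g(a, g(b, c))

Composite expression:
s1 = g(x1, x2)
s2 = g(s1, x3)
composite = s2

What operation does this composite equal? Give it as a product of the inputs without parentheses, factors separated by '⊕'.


x1 ⊕ x2 ⊕ x3

All parenthesizations of g agree; list the x-inputs left to right.
g(x1, x2) collapses to x1 ⊕ x2
g(g(x1, x2), x3) collapses to x1 ⊕ x2 ⊕ x3


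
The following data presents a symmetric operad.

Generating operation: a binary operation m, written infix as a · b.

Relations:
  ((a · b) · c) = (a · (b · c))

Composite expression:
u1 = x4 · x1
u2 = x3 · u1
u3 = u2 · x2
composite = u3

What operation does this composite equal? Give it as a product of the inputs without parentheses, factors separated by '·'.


All parenthesizations of m agree; list the x-inputs left to right.
(x4 · x1) collapses to x4 · x1
(x3 · (x4 · x1)) collapses to x3 · x4 · x1
((x3 · (x4 · x1)) · x2) collapses to x3 · x4 · x1 · x2

x3 · x4 · x1 · x2


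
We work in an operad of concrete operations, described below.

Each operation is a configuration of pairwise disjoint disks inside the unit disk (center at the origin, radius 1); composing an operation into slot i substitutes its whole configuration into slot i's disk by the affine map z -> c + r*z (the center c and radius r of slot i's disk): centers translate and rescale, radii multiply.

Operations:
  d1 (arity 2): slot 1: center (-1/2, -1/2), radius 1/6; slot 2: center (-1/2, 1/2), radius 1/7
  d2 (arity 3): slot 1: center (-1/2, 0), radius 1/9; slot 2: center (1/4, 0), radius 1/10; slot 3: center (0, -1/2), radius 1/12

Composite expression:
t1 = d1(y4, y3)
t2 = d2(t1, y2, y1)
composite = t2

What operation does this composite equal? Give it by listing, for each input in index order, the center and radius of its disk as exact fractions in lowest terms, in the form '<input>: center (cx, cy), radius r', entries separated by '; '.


y1: center (0, -1/2), radius 1/12; y2: center (1/4, 0), radius 1/10; y3: center (-5/9, 1/18), radius 1/63; y4: center (-5/9, -1/18), radius 1/54

Below d2, radii multiply path by path; the y-disk centers shift.
input y4: composing its 2 substitution steps yields center (-5/9, -1/18), radius 1/54
input y3: composing its 2 substitution steps yields center (-5/9, 1/18), radius 1/63
input y2: composing its 1 substitution step yields center (1/4, 0), radius 1/10
input y1: composing its 1 substitution step yields center (0, -1/2), radius 1/12


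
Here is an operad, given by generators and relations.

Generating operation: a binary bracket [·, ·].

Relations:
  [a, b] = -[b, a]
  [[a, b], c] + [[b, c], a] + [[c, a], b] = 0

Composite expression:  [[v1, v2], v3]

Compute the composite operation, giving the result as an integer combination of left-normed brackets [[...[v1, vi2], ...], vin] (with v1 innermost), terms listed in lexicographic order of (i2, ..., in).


[[v1, v2], v3]

Left-normed coefficients sit on the v1-initial expansion words.
Composite bracket: [[v1, v2], v3]
Applying ab - ba throughout gives 4 signed words (2^2 = 4).
Collect the words opening with v1:
  the word v1v2v3 carries sign +1 and contributes +[[v1, v2], v3]


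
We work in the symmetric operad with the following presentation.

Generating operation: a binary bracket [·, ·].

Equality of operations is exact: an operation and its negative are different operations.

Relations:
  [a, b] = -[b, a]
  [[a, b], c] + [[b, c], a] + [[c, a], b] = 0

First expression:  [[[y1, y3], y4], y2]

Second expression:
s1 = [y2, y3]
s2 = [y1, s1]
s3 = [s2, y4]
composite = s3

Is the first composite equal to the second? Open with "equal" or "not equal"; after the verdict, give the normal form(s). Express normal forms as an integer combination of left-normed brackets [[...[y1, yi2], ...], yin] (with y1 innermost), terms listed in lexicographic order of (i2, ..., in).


not equal; the first gives [[[y1, y3], y4], y2] and the second [[[y1, y2], y3], y4] - [[[y1, y3], y2], y4]

Reducing the first expression gives [[[y1, y3], y4], y2]
Reducing the second expression gives [[[y1, y2], y3], y4] - [[[y1, y3], y2], y4]
No match — not equal.


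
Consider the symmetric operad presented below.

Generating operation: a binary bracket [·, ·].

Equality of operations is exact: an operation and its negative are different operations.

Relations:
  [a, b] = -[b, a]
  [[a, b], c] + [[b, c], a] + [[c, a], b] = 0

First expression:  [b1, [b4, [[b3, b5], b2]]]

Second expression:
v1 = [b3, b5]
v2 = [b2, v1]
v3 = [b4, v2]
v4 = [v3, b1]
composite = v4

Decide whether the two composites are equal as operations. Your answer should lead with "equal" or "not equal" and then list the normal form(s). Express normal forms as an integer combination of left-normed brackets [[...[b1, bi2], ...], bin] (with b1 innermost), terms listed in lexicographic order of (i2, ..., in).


equal — both sides give [[[[b1, b2], b3], b5], b4] - [[[[b1, b2], b5], b3], b4] - [[[[b1, b3], b5], b2], b4] - [[[[b1, b4], b2], b3], b5] + [[[[b1, b4], b2], b5], b3] + [[[[b1, b4], b3], b5], b2] - [[[[b1, b4], b5], b3], b2] + [[[[b1, b5], b3], b2], b4]


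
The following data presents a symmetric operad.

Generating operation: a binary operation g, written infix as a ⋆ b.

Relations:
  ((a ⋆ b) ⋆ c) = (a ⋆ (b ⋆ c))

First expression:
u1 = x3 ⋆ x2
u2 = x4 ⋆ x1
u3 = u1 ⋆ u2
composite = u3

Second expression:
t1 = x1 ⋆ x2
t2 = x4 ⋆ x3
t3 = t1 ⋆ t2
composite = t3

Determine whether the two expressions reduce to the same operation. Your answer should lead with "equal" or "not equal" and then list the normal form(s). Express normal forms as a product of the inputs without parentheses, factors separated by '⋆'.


not equal; first: x3 ⋆ x2 ⋆ x4 ⋆ x1; second: x1 ⋆ x2 ⋆ x4 ⋆ x3

The first composite normalizes to x3 ⋆ x2 ⋆ x4 ⋆ x1
The second composite normalizes to x1 ⋆ x2 ⋆ x4 ⋆ x3
Distinct normal forms: not equal.


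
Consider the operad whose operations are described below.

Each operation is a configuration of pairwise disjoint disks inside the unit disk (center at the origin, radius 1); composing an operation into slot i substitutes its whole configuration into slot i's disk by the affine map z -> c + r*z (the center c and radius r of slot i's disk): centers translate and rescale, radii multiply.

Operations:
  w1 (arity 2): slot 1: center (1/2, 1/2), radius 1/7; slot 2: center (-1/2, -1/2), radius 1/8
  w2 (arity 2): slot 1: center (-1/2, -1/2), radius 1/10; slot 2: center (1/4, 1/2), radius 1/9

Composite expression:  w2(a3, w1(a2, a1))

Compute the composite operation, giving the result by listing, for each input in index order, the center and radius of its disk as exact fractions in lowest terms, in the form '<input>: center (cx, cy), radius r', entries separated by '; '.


a1: center (7/36, 4/9), radius 1/72; a2: center (11/36, 5/9), radius 1/63; a3: center (-1/2, -1/2), radius 1/10

Below w2, radii multiply path by path; the a-disk centers shift.
a3: after 1 affine step, its disk has center (-1/2, -1/2), radius 1/10
a2: after 2 affine steps, its disk has center (11/36, 5/9), radius 1/63
a1: after 2 affine steps, its disk has center (7/36, 4/9), radius 1/72


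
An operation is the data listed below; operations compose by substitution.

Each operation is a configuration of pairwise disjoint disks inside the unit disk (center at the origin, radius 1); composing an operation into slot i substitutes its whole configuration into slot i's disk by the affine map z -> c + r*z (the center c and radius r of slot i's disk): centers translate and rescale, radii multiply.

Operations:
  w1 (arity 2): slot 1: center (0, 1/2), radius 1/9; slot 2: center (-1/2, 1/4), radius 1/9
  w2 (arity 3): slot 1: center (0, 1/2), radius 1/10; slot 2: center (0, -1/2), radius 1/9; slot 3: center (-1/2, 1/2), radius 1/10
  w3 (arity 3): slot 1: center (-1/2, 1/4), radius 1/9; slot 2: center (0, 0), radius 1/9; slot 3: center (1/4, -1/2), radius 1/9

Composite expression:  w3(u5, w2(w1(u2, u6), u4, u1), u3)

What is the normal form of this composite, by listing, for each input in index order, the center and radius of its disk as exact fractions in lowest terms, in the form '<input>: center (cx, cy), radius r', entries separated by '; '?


u1: center (-1/18, 1/18), radius 1/90; u2: center (0, 11/180), radius 1/810; u3: center (1/4, -1/2), radius 1/9; u4: center (0, -1/18), radius 1/81; u5: center (-1/2, 1/4), radius 1/9; u6: center (-1/180, 7/120), radius 1/810

Only the slot chain above each u matters under w3; compose those maps.
input u5: applying the 1 nested substitution gives center (-1/2, 1/4), radius 1/9
input u2: applying the 3 nested substitutions gives center (0, 11/180), radius 1/810
input u6: applying the 3 nested substitutions gives center (-1/180, 7/120), radius 1/810
input u4: applying the 2 nested substitutions gives center (0, -1/18), radius 1/81
input u1: applying the 2 nested substitutions gives center (-1/18, 1/18), radius 1/90
input u3: applying the 1 nested substitution gives center (1/4, -1/2), radius 1/9


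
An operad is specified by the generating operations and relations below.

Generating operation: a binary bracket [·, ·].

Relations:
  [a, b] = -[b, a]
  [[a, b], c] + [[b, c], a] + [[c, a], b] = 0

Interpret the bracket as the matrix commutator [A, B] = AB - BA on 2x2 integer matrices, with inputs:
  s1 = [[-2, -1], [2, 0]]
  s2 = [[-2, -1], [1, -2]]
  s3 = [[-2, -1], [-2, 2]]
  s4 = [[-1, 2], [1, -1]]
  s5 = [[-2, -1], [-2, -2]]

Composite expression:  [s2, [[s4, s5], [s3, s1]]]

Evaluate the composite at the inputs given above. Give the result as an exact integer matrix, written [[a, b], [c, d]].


[[-60, 0], [0, 60]]


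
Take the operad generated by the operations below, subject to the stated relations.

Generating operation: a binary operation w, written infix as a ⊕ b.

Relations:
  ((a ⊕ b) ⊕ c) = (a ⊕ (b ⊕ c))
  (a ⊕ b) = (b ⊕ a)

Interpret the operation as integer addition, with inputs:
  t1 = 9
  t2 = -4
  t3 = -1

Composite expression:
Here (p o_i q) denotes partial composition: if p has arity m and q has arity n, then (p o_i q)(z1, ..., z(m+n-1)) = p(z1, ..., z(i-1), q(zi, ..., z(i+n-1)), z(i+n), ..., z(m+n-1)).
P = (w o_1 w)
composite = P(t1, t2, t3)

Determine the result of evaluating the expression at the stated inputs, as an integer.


(t1 ⊕ t2) = 5
((t1 ⊕ t2) ⊕ t3) = 4

4


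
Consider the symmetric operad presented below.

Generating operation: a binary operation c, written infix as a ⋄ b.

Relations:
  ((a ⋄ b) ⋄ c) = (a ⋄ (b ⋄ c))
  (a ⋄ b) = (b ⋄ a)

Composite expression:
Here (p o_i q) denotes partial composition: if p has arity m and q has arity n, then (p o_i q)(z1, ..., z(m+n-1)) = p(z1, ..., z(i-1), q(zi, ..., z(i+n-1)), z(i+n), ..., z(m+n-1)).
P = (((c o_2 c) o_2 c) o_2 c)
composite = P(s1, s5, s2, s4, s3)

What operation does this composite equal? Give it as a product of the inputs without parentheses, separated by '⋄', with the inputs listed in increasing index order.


Any arrangement under c is one operation, so sort the s-inputs.
(s5 ⋄ s2) linearizes to s5 ⋄ s2
((s5 ⋄ s2) ⋄ s4) linearizes to s5 ⋄ s2 ⋄ s4
(((s5 ⋄ s2) ⋄ s4) ⋄ s3) linearizes to s5 ⋄ s2 ⋄ s4 ⋄ s3
(s1 ⋄ (((s5 ⋄ s2) ⋄ s4) ⋄ s3)) linearizes to s1 ⋄ s5 ⋄ s2 ⋄ s4 ⋄ s3
sorting the factors by input index: s1 ⋄ s2 ⋄ s3 ⋄ s4 ⋄ s5

s1 ⋄ s2 ⋄ s3 ⋄ s4 ⋄ s5


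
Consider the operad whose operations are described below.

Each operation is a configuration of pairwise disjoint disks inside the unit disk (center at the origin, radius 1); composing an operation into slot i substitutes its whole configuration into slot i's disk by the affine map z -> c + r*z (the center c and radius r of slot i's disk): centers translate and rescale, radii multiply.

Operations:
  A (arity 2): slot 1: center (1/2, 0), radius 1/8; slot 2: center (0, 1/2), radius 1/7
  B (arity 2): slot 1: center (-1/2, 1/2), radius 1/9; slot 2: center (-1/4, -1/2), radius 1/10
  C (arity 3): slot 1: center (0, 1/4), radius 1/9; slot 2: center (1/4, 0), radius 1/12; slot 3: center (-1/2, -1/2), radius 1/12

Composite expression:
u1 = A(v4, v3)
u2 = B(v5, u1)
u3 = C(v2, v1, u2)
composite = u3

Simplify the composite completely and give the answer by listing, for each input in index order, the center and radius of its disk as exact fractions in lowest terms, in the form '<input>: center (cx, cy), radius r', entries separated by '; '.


v1: center (1/4, 0), radius 1/12; v2: center (0, 1/4), radius 1/9; v3: center (-25/48, -43/80), radius 1/840; v4: center (-31/60, -13/24), radius 1/960; v5: center (-13/24, -11/24), radius 1/108


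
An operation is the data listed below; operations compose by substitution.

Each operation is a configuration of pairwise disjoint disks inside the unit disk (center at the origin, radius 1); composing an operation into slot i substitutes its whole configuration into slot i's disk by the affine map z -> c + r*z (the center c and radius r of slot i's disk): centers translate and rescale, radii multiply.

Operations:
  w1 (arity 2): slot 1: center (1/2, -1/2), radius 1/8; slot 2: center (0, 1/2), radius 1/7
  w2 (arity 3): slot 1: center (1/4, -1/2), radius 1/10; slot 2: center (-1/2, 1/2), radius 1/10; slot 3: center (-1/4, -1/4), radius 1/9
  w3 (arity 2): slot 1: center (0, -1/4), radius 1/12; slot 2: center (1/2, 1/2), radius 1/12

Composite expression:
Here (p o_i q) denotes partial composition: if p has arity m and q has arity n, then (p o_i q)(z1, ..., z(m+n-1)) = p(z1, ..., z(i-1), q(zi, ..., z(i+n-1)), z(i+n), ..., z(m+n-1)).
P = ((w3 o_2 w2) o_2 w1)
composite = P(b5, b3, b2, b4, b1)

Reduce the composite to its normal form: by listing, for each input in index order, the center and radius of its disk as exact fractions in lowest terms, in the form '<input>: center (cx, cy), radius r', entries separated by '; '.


Only the slot chain above each b matters under w3; compose those maps.
b5: after 1 affine step, its disk has center (0, -1/4), radius 1/12
b3: after 3 affine steps, its disk has center (21/40, 109/240), radius 1/960
b2: after 3 affine steps, its disk has center (25/48, 37/80), radius 1/840
b4: after 2 affine steps, its disk has center (11/24, 13/24), radius 1/120
b1: after 2 affine steps, its disk has center (23/48, 23/48), radius 1/108

b1: center (23/48, 23/48), radius 1/108; b2: center (25/48, 37/80), radius 1/840; b3: center (21/40, 109/240), radius 1/960; b4: center (11/24, 13/24), radius 1/120; b5: center (0, -1/4), radius 1/12


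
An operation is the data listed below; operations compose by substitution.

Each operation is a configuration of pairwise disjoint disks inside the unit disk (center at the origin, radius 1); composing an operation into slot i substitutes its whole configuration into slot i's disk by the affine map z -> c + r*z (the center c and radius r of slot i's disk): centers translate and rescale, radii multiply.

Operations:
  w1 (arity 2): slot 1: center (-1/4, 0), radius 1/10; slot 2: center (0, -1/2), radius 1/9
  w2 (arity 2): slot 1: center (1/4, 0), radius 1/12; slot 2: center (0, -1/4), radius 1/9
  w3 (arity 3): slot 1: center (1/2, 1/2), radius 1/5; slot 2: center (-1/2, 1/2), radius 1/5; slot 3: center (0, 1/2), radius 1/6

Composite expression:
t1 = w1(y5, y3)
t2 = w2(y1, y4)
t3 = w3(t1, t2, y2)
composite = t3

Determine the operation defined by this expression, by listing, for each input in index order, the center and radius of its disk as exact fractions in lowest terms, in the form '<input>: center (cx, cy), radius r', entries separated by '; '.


Each y-disk chains the slot maps above it in w3; radii multiply.
tracing y5 down its 2-map path: center (9/20, 1/2), radius 1/50
tracing y3 down its 2-map path: center (1/2, 2/5), radius 1/45
tracing y1 down its 2-map path: center (-9/20, 1/2), radius 1/60
tracing y4 down its 2-map path: center (-1/2, 9/20), radius 1/45
tracing y2 down its 1-map path: center (0, 1/2), radius 1/6

y1: center (-9/20, 1/2), radius 1/60; y2: center (0, 1/2), radius 1/6; y3: center (1/2, 2/5), radius 1/45; y4: center (-1/2, 9/20), radius 1/45; y5: center (9/20, 1/2), radius 1/50


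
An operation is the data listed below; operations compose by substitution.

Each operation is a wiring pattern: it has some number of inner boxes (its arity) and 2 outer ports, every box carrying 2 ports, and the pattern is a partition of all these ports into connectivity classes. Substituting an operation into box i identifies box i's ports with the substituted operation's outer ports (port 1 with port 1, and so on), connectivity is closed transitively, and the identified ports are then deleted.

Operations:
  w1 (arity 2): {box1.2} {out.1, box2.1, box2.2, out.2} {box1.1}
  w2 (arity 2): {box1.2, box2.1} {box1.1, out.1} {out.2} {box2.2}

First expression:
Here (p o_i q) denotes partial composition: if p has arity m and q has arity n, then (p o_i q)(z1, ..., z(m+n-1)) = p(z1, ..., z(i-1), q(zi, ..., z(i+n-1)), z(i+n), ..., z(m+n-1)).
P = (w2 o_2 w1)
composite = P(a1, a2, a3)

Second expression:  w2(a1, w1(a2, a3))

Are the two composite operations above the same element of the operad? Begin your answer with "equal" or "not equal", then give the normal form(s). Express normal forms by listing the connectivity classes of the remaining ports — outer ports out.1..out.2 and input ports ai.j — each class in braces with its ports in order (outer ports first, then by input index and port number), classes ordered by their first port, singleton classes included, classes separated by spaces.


equal; both compose to {out.1, a1.1} {out.2} {a1.2, a3.1, a3.2} {a2.1} {a2.2}

Normal form of the first expression: {out.1, a1.1} {out.2} {a1.2, a3.1, a3.2} {a2.1} {a2.2}
Normal form of the second expression: {out.1, a1.1} {out.2} {a1.2, a3.1, a3.2} {a2.1} {a2.2}
Both agree, so they are equal.
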